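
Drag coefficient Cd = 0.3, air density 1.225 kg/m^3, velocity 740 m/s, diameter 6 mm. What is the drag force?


A = pi*(d/2)^2 = pi*(6/2000)^2 = 2.82743e-05 m^2
Fd = 0.5*Cd*rho*A*v^2 = 0.5*0.3*1.225*2.82743e-05*740^2 = 2.845 N

2.845 N


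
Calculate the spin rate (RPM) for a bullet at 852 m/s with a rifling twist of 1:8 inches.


twist_m = 8*0.0254 = 0.2032 m
spin = v/twist = 852/0.2032 = 4192.913 rev/s
RPM = spin*60 = 4192.913*60 ≈ 251575 RPM

251575 RPM


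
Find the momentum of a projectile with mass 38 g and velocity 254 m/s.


p = m*v = 0.038*254 = 9.652 kg·m/s

9.652 kg·m/s


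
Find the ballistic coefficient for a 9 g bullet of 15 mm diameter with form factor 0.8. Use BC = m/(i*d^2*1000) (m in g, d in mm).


BC = m/(i*d^2*1000) = 9/(0.8 * 15^2 * 1000) = 5e-05

5e-05


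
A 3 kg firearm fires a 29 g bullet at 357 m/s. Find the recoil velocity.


v_recoil = m_p * v_p / m_gun = 0.029 * 357 / 3 = 3.451 m/s

3.451 m/s


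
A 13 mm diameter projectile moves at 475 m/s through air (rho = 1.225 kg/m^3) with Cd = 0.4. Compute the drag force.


A = pi*(d/2)^2 = pi*(13/2000)^2 = 1.32732e-04 m^2
Fd = 0.5*Cd*rho*A*v^2 = 0.5*0.4*1.225*1.32732e-04*475^2 = 7.337 N

7.337 N


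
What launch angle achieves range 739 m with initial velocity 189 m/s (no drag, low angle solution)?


sin(2*theta) = R*g/v0^2 = 739*9.81/189^2 = 0.20295, theta = arcsin(0.20295)/2 = 5.855°

5.855 degrees


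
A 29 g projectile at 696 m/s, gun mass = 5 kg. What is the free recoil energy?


v_r = m_p*v_p/m_gun = 0.029*696/5 = 4.0368 m/s, E_r = 0.5*m_gun*v_r^2 = 0.5*5*4.0368^2 = 40.74 J

40.74 J


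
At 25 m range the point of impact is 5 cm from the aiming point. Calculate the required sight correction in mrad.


1 mrad subtends 1 cm per 10 m of range, so adj = error_cm / (dist_m / 10) = 5 / (25/10) = 2 mrad

2 mrad


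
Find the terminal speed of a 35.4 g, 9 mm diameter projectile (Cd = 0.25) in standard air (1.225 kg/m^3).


A = pi*(d/2)^2 = pi*(9/2000)^2 = 6.36173e-05 m^2
vt = sqrt(2mg/(Cd*rho*A)) = sqrt(2*0.0354*9.81/(0.25 * 1.225 * 6.36173e-05)) = 188.8 m/s

188.8 m/s


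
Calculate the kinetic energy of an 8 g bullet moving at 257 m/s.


E = 0.5*m*v^2 = 0.5*0.008*257^2 = 264.2 J

264.2 J


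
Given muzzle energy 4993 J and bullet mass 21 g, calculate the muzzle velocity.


v = sqrt(2*E/m) = sqrt(2*4993/0.021) = 689.6 m/s

689.6 m/s


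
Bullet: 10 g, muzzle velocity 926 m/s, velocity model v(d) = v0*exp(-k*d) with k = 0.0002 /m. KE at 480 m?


v = v0*exp(-k*d) = 926*exp(-0.0002*480) = 841.238 m/s
E = 0.5*m*v^2 = 0.5*0.01*841.238^2 = 3538 J

3538 J


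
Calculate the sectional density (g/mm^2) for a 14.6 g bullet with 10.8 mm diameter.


SD = m/d^2 = 14.6/10.8^2 = 0.1252 g/mm^2

0.1252 g/mm^2


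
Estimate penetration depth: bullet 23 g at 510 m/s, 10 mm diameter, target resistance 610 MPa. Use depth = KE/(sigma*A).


A = pi*(d/2)^2 = pi*(10/2)^2 = 78.5398 mm^2
E = 0.5*m*v^2 = 0.5*0.023*510^2 = 2991.15 J
depth = E/(sigma*A) = 2991.15 J / (610 MPa * 78.5398 mm^2) = 2991.15/(610 * 78.5398) m = 0.0624336 m ≈ 62.43 mm

62.43 mm


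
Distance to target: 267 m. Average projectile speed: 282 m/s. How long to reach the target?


t = d/v = 267/282 = 0.9468 s

0.9468 s


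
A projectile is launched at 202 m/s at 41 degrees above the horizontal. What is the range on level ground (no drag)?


R = v0^2 * sin(2*theta) / g = 202^2 * sin(2*41°) / 9.81 = 4119 m

4119 m


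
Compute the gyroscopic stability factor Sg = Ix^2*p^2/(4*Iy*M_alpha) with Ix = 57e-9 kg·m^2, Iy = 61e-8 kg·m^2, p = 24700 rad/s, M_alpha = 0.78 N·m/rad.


Sg = Ix^2 * p^2 / (4 * Iy * M_alpha) = (57e-9)^2 * 24700^2 / (4 * 61e-8 * 0.78) = 1.041

1.041


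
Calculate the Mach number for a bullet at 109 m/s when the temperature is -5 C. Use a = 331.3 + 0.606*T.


a = 331.3 + 0.606*(-5) = 328.27 m/s
M = v/a = 109/328.27 = 0.332

0.332


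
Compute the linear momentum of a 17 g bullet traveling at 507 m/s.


p = m*v = 0.017*507 = 8.619 kg·m/s

8.619 kg·m/s


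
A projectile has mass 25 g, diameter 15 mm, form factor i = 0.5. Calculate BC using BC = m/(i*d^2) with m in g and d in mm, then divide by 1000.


BC = m/(i*d^2*1000) = 25/(0.5 * 15^2 * 1000) = 0.0002222

0.0002222


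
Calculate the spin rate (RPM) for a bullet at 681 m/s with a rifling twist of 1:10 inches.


twist_m = 10*0.0254 = 0.254 m
spin = v/twist = 681/0.254 = 2681.102 rev/s
RPM = spin*60 = 2681.102*60 ≈ 160866 RPM

160866 RPM


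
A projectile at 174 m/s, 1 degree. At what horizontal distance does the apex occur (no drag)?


R = v0^2*sin(2*theta)/g = 174^2*sin(2*1°)/9.81 = 107.708 m
apex_dist = R/2 = 107.708/2 = 53.85 m

53.85 m


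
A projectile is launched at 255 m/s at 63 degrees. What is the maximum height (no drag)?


H = (v0*sin(theta))^2 / (2g) = (255*sin(63°))^2 / (2*9.81) = 2631 m

2631 m


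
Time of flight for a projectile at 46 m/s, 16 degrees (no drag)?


T = 2*v0*sin(theta)/g = 2*46*sin(16°)/9.81 = 2.585 s

2.585 s


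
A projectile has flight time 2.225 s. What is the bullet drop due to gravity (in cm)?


drop = 0.5*g*t^2 = 0.5*9.81*2.225^2 = 24.2828 m ≈ 2428 cm

2428 cm


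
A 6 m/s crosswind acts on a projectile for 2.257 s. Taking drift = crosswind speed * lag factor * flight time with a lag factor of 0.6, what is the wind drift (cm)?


drift = v_wind * lag * t = 6 * 0.6 * 2.257 = 8.1252 m ≈ 812.5 cm

812.5 cm


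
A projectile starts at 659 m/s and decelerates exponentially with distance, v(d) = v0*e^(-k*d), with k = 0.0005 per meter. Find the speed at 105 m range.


v = v0*exp(-k*d) = 659*exp(-0.0005*105) = 625.3 m/s

625.3 m/s


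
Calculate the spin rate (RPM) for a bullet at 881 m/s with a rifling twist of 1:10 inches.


twist_m = 10*0.0254 = 0.254 m
spin = v/twist = 881/0.254 = 3468.504 rev/s
RPM = spin*60 = 3468.504*60 ≈ 208110 RPM

208110 RPM


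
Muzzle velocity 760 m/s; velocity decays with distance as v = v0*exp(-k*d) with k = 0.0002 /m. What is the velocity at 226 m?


v = v0*exp(-k*d) = 760*exp(-0.0002*226) = 726.4 m/s

726.4 m/s


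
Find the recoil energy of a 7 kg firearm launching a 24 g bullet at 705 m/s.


v_r = m_p*v_p/m_gun = 0.024*705/7 = 2.41714 m/s, E_r = 0.5*m_gun*v_r^2 = 0.5*7*2.41714^2 = 20.45 J

20.45 J


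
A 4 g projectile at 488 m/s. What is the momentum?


p = m*v = 0.004*488 = 1.952 kg·m/s

1.952 kg·m/s


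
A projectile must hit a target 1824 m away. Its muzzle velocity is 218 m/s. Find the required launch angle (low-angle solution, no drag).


sin(2*theta) = R*g/v0^2 = 1824*9.81/218^2 = 0.376514, theta = arcsin(0.376514)/2 = 11.06°

11.06 degrees


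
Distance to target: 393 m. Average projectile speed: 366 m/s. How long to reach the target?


t = d/v = 393/366 = 1.074 s

1.074 s


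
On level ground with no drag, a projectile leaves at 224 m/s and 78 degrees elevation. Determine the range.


R = v0^2 * sin(2*theta) / g = 224^2 * sin(2*78°) / 9.81 = 2080 m

2080 m


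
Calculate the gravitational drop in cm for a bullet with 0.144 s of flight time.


drop = 0.5*g*t^2 = 0.5*9.81*0.144^2 = 0.10171 m ≈ 10.17 cm

10.17 cm


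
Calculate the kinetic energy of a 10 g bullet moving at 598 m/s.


E = 0.5*m*v^2 = 0.5*0.01*598^2 = 1788 J

1788 J


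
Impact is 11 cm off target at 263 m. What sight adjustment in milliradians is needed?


1 mrad subtends 1 cm per 10 m of range, so adj = error_cm / (dist_m / 10) = 11 / (263/10) = 0.4183 mrad

0.4183 mrad


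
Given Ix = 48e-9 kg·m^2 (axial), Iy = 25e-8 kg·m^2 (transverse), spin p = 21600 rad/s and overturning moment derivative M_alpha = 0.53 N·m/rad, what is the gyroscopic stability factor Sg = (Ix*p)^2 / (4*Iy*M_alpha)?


Sg = Ix^2 * p^2 / (4 * Iy * M_alpha) = (48e-9)^2 * 21600^2 / (4 * 25e-8 * 0.53) = 2.028

2.028


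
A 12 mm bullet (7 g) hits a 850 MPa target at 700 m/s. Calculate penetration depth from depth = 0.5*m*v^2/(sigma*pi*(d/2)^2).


A = pi*(d/2)^2 = pi*(12/2)^2 = 113.097 mm^2
E = 0.5*m*v^2 = 0.5*0.007*700^2 = 1715 J
depth = E/(sigma*A) = 1715 J / (850 MPa * 113.097 mm^2) = 1715/(850 * 113.097) m = 0.0178399 m ≈ 17.84 mm

17.84 mm


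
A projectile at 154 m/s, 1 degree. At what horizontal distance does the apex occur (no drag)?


R = v0^2*sin(2*theta)/g = 154^2*sin(2*1°)/9.81 = 84.3707 m
apex_dist = R/2 = 84.3707/2 = 42.19 m

42.19 m


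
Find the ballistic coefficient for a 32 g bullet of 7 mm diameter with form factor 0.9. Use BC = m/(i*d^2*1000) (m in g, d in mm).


BC = m/(i*d^2*1000) = 32/(0.9 * 7^2 * 1000) = 0.0007256

0.0007256


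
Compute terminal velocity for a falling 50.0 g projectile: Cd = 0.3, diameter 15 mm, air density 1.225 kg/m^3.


A = pi*(d/2)^2 = pi*(15/2000)^2 = 1.76715e-04 m^2
vt = sqrt(2mg/(Cd*rho*A)) = sqrt(2*0.05*9.81/(0.3 * 1.225 * 1.76715e-04)) = 122.9 m/s

122.9 m/s


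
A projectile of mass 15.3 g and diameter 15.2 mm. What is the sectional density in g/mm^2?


SD = m/d^2 = 15.3/15.2^2 = 0.06622 g/mm^2

0.06622 g/mm^2


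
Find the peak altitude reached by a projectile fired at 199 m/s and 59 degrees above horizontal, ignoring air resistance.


H = (v0*sin(theta))^2 / (2g) = (199*sin(59°))^2 / (2*9.81) = 1483 m

1483 m


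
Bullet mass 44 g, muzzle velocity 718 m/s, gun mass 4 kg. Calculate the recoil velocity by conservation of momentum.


v_recoil = m_p * v_p / m_gun = 0.044 * 718 / 4 = 7.898 m/s

7.898 m/s


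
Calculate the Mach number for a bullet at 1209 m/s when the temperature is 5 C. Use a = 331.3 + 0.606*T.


a = 331.3 + 0.606*(5) = 334.33 m/s
M = v/a = 1209/334.33 = 3.616

3.616


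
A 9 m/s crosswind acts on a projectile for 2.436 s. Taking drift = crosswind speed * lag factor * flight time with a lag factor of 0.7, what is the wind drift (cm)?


drift = v_wind * lag * t = 9 * 0.7 * 2.436 = 15.3468 m ≈ 1535 cm

1535 cm


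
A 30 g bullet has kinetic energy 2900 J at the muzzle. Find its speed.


v = sqrt(2*E/m) = sqrt(2*2900/0.03) = 439.7 m/s

439.7 m/s


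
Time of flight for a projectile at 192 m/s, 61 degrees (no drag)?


T = 2*v0*sin(theta)/g = 2*192*sin(61°)/9.81 = 34.24 s

34.24 s


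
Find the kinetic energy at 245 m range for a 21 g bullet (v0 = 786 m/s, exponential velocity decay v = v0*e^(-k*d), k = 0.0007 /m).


v = v0*exp(-k*d) = 786*exp(-0.0007*245) = 662.127 m/s
E = 0.5*m*v^2 = 0.5*0.021*662.127^2 = 4603 J

4603 J


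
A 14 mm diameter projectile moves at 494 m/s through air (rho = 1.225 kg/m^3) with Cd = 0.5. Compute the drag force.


A = pi*(d/2)^2 = pi*(14/2000)^2 = 1.53938e-04 m^2
Fd = 0.5*Cd*rho*A*v^2 = 0.5*0.5*1.225*1.53938e-04*494^2 = 11.5 N

11.5 N


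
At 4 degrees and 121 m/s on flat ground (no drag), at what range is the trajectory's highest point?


R = v0^2*sin(2*theta)/g = 121^2*sin(2*4°)/9.81 = 207.71 m
apex_dist = R/2 = 207.71/2 = 103.9 m

103.9 m


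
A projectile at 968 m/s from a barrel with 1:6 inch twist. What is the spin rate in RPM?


twist_m = 6*0.0254 = 0.1524 m
spin = v/twist = 968/0.1524 = 6351.706 rev/s
RPM = spin*60 = 6351.706*60 ≈ 381102 RPM

381102 RPM


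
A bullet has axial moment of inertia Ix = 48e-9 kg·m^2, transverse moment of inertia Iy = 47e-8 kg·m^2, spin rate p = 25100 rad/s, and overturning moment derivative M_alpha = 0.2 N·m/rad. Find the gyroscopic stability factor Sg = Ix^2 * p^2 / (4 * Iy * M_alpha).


Sg = Ix^2 * p^2 / (4 * Iy * M_alpha) = (48e-9)^2 * 25100^2 / (4 * 47e-8 * 0.2) = 3.86

3.86


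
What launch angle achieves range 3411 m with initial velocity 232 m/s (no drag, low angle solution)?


sin(2*theta) = R*g/v0^2 = 3411*9.81/232^2 = 0.621691, theta = arcsin(0.621691)/2 = 19.22°

19.22 degrees


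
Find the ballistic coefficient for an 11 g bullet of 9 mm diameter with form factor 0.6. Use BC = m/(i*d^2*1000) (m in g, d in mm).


BC = m/(i*d^2*1000) = 11/(0.6 * 9^2 * 1000) = 0.0002263

0.0002263


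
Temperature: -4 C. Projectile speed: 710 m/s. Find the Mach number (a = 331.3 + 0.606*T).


a = 331.3 + 0.606*(-4) = 328.876 m/s
M = v/a = 710/328.876 = 2.159

2.159


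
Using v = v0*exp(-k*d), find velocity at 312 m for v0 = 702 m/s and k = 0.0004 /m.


v = v0*exp(-k*d) = 702*exp(-0.0004*312) = 619.6 m/s

619.6 m/s


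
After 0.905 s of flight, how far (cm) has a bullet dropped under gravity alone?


drop = 0.5*g*t^2 = 0.5*9.81*0.905^2 = 4.01732 m ≈ 401.7 cm

401.7 cm


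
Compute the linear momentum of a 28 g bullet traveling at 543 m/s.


p = m*v = 0.028*543 = 15.2 kg·m/s

15.2 kg·m/s


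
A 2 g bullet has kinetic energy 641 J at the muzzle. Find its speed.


v = sqrt(2*E/m) = sqrt(2*641/0.002) = 800.6 m/s

800.6 m/s


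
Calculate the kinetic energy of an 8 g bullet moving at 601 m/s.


E = 0.5*m*v^2 = 0.5*0.008*601^2 = 1445 J

1445 J


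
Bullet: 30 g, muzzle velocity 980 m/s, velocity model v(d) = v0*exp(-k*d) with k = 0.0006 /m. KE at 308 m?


v = v0*exp(-k*d) = 980*exp(-0.0006*308) = 814.645 m/s
E = 0.5*m*v^2 = 0.5*0.03*814.645^2 = 9955 J

9955 J


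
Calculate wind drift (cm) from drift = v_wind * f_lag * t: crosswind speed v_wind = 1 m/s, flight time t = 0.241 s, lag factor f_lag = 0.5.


drift = v_wind * lag * t = 1 * 0.5 * 0.241 = 0.1205 m ≈ 12.05 cm

12.05 cm


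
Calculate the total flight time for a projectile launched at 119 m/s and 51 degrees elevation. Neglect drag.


T = 2*v0*sin(theta)/g = 2*119*sin(51°)/9.81 = 18.85 s

18.85 s


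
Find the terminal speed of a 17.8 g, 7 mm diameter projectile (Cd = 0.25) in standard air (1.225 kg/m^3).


A = pi*(d/2)^2 = pi*(7/2000)^2 = 3.84845e-05 m^2
vt = sqrt(2mg/(Cd*rho*A)) = sqrt(2*0.0178*9.81/(0.25 * 1.225 * 3.84845e-05)) = 172.1 m/s

172.1 m/s


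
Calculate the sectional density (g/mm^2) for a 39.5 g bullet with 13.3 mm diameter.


SD = m/d^2 = 39.5/13.3^2 = 0.2233 g/mm^2

0.2233 g/mm^2


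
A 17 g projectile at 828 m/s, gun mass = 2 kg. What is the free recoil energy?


v_r = m_p*v_p/m_gun = 0.017*828/2 = 7.038 m/s, E_r = 0.5*m_gun*v_r^2 = 0.5*2*7.038^2 = 49.53 J

49.53 J


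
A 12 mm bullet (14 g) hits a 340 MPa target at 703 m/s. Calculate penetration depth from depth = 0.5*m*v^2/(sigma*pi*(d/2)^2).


A = pi*(d/2)^2 = pi*(12/2)^2 = 113.097 mm^2
E = 0.5*m*v^2 = 0.5*0.014*703^2 = 3459.46 J
depth = E/(sigma*A) = 3459.46 J / (340 MPa * 113.097 mm^2) = 3459.46/(340 * 113.097) m = 0.0899658 m ≈ 89.97 mm

89.97 mm


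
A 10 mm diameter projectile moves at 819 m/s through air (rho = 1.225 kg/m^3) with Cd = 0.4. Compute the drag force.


A = pi*(d/2)^2 = pi*(10/2000)^2 = 7.85398e-05 m^2
Fd = 0.5*Cd*rho*A*v^2 = 0.5*0.4*1.225*7.85398e-05*819^2 = 12.91 N

12.91 N


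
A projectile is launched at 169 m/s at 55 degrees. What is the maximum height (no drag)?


H = (v0*sin(theta))^2 / (2g) = (169*sin(55°))^2 / (2*9.81) = 976.8 m

976.8 m


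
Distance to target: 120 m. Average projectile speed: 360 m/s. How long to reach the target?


t = d/v = 120/360 = 0.3333 s

0.3333 s


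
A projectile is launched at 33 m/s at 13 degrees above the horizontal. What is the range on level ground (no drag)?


R = v0^2 * sin(2*theta) / g = 33^2 * sin(2*13°) / 9.81 = 48.66 m

48.66 m


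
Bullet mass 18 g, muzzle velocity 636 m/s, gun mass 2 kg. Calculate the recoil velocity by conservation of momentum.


v_recoil = m_p * v_p / m_gun = 0.018 * 636 / 2 = 5.724 m/s

5.724 m/s


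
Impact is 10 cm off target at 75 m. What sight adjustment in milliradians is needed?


1 mrad subtends 1 cm per 10 m of range, so adj = error_cm / (dist_m / 10) = 10 / (75/10) = 1.333 mrad

1.333 mrad


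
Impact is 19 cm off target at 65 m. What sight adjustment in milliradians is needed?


1 mrad subtends 1 cm per 10 m of range, so adj = error_cm / (dist_m / 10) = 19 / (65/10) = 2.923 mrad

2.923 mrad


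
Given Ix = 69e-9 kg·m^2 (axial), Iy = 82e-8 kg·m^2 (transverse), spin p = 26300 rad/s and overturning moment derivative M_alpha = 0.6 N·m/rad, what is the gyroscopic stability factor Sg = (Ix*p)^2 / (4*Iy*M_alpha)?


Sg = Ix^2 * p^2 / (4 * Iy * M_alpha) = (69e-9)^2 * 26300^2 / (4 * 82e-8 * 0.6) = 1.673

1.673


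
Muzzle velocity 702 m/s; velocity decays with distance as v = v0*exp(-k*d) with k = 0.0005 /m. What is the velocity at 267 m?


v = v0*exp(-k*d) = 702*exp(-0.0005*267) = 614.3 m/s

614.3 m/s


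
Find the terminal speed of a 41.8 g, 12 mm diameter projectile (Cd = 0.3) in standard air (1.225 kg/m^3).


A = pi*(d/2)^2 = pi*(12/2000)^2 = 1.13097e-04 m^2
vt = sqrt(2mg/(Cd*rho*A)) = sqrt(2*0.0418*9.81/(0.3 * 1.225 * 1.13097e-04)) = 140.5 m/s

140.5 m/s


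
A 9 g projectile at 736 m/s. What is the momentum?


p = m*v = 0.009*736 = 6.624 kg·m/s

6.624 kg·m/s


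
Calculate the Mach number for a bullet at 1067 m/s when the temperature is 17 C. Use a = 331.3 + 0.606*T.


a = 331.3 + 0.606*(17) = 341.602 m/s
M = v/a = 1067/341.602 = 3.124

3.124


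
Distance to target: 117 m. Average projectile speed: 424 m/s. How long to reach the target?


t = d/v = 117/424 = 0.2759 s

0.2759 s


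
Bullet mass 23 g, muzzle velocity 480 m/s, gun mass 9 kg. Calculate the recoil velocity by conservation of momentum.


v_recoil = m_p * v_p / m_gun = 0.023 * 480 / 9 = 1.227 m/s

1.227 m/s


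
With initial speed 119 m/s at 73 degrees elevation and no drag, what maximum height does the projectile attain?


H = (v0*sin(theta))^2 / (2g) = (119*sin(73°))^2 / (2*9.81) = 660.1 m

660.1 m


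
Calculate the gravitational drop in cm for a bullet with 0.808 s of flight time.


drop = 0.5*g*t^2 = 0.5*9.81*0.808^2 = 3.2023 m ≈ 320.2 cm

320.2 cm


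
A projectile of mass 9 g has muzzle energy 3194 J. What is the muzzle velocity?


v = sqrt(2*E/m) = sqrt(2*3194/0.009) = 842.5 m/s

842.5 m/s


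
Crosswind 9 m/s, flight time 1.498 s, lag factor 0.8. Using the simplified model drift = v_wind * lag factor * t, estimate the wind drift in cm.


drift = v_wind * lag * t = 9 * 0.8 * 1.498 = 10.7856 m ≈ 1079 cm

1079 cm


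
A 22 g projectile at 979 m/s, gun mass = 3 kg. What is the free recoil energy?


v_r = m_p*v_p/m_gun = 0.022*979/3 = 7.17933 m/s, E_r = 0.5*m_gun*v_r^2 = 0.5*3*7.17933^2 = 77.31 J

77.31 J


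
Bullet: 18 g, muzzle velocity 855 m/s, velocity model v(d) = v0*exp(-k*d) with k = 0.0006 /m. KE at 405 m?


v = v0*exp(-k*d) = 855*exp(-0.0006*405) = 670.552 m/s
E = 0.5*m*v^2 = 0.5*0.018*670.552^2 = 4047 J

4047 J


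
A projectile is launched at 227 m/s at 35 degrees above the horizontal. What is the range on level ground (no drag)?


R = v0^2 * sin(2*theta) / g = 227^2 * sin(2*35°) / 9.81 = 4936 m

4936 m


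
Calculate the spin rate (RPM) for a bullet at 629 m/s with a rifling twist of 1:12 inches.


twist_m = 12*0.0254 = 0.3048 m
spin = v/twist = 629/0.3048 = 2063.648 rev/s
RPM = spin*60 = 2063.648*60 ≈ 123819 RPM

123819 RPM


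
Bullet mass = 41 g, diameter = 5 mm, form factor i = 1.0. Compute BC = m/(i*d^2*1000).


BC = m/(i*d^2*1000) = 41/(1.0 * 5^2 * 1000) = 0.00164

0.00164


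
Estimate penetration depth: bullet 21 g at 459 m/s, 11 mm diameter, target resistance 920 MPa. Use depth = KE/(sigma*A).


A = pi*(d/2)^2 = pi*(11/2)^2 = 95.0332 mm^2
E = 0.5*m*v^2 = 0.5*0.021*459^2 = 2212.15 J
depth = E/(sigma*A) = 2212.15 J / (920 MPa * 95.0332 mm^2) = 2212.15/(920 * 95.0332) m = 0.0253018 m ≈ 25.3 mm

25.3 mm


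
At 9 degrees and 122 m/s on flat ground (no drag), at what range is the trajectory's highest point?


R = v0^2*sin(2*theta)/g = 122^2*sin(2*9°)/9.81 = 468.849 m
apex_dist = R/2 = 468.849/2 = 234.4 m

234.4 m


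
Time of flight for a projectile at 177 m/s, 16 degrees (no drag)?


T = 2*v0*sin(theta)/g = 2*177*sin(16°)/9.81 = 9.947 s

9.947 s


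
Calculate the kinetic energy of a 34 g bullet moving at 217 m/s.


E = 0.5*m*v^2 = 0.5*0.034*217^2 = 800.5 J

800.5 J


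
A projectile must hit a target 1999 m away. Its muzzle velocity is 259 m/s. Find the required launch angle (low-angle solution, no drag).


sin(2*theta) = R*g/v0^2 = 1999*9.81/259^2 = 0.292336, theta = arcsin(0.292336)/2 = 8.499°

8.499 degrees


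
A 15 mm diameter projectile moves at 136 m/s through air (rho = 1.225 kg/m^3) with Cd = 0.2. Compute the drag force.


A = pi*(d/2)^2 = pi*(15/2000)^2 = 1.76715e-04 m^2
Fd = 0.5*Cd*rho*A*v^2 = 0.5*0.2*1.225*1.76715e-04*136^2 = 0.4004 N

0.4004 N


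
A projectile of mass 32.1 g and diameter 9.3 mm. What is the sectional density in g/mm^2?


SD = m/d^2 = 32.1/9.3^2 = 0.3711 g/mm^2

0.3711 g/mm^2


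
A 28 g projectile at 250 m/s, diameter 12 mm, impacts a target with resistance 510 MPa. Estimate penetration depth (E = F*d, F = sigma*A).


A = pi*(d/2)^2 = pi*(12/2)^2 = 113.097 mm^2
E = 0.5*m*v^2 = 0.5*0.028*250^2 = 875 J
depth = E/(sigma*A) = 875 J / (510 MPa * 113.097 mm^2) = 875/(510 * 113.097) m = 0.01517 m ≈ 15.17 mm

15.17 mm


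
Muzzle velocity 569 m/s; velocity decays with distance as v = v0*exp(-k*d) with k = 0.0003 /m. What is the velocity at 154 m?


v = v0*exp(-k*d) = 569*exp(-0.0003*154) = 543.3 m/s

543.3 m/s


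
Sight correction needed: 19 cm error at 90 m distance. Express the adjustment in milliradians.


1 mrad subtends 1 cm per 10 m of range, so adj = error_cm / (dist_m / 10) = 19 / (90/10) = 2.111 mrad

2.111 mrad


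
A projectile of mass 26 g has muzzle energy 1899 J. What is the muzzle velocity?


v = sqrt(2*E/m) = sqrt(2*1899/0.026) = 382.2 m/s

382.2 m/s


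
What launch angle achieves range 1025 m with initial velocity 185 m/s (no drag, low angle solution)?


sin(2*theta) = R*g/v0^2 = 1025*9.81/185^2 = 0.293798, theta = arcsin(0.293798)/2 = 8.543°

8.543 degrees


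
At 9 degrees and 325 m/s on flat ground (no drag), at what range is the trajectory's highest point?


R = v0^2*sin(2*theta)/g = 325^2*sin(2*9°)/9.81 = 3327.21 m
apex_dist = R/2 = 3327.21/2 = 1664 m

1664 m


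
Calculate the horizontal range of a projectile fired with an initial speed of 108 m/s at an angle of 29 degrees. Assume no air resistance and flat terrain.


R = v0^2 * sin(2*theta) / g = 108^2 * sin(2*29°) / 9.81 = 1008 m

1008 m


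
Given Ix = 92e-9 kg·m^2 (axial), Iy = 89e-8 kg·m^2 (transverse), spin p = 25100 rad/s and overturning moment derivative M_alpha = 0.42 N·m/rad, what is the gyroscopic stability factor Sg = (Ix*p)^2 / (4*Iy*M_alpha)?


Sg = Ix^2 * p^2 / (4 * Iy * M_alpha) = (92e-9)^2 * 25100^2 / (4 * 89e-8 * 0.42) = 3.566

3.566


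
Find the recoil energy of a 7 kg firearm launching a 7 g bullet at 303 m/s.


v_r = m_p*v_p/m_gun = 0.007*303/7 = 0.303 m/s, E_r = 0.5*m_gun*v_r^2 = 0.5*7*0.303^2 = 0.3213 J

0.3213 J


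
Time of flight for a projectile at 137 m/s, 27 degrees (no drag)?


T = 2*v0*sin(theta)/g = 2*137*sin(27°)/9.81 = 12.68 s

12.68 s


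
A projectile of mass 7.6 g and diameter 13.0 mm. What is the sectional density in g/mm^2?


SD = m/d^2 = 7.6/13.0^2 = 0.04497 g/mm^2

0.04497 g/mm^2


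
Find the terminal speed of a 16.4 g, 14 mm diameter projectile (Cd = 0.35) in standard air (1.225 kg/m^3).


A = pi*(d/2)^2 = pi*(14/2000)^2 = 1.53938e-04 m^2
vt = sqrt(2mg/(Cd*rho*A)) = sqrt(2*0.0164*9.81/(0.35 * 1.225 * 1.53938e-04)) = 69.82 m/s

69.82 m/s


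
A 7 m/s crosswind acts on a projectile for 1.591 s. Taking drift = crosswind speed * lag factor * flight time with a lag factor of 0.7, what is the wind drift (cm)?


drift = v_wind * lag * t = 7 * 0.7 * 1.591 = 7.7959 m ≈ 779.6 cm

779.6 cm


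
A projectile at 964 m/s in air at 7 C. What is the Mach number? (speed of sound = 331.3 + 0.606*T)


a = 331.3 + 0.606*(7) = 335.542 m/s
M = v/a = 964/335.542 = 2.873

2.873


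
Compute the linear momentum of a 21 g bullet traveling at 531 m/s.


p = m*v = 0.021*531 = 11.15 kg·m/s

11.15 kg·m/s


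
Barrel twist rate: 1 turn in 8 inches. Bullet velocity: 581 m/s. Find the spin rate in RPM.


twist_m = 8*0.0254 = 0.2032 m
spin = v/twist = 581/0.2032 = 2859.252 rev/s
RPM = spin*60 = 2859.252*60 ≈ 171555 RPM

171555 RPM


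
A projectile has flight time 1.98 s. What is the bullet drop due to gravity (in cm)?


drop = 0.5*g*t^2 = 0.5*9.81*1.98^2 = 19.2296 m ≈ 1923 cm

1923 cm


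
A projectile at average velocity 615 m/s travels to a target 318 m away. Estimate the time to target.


t = d/v = 318/615 = 0.5171 s

0.5171 s


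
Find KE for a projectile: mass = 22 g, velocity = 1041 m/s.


E = 0.5*m*v^2 = 0.5*0.022*1041^2 = 11920 J

11920 J


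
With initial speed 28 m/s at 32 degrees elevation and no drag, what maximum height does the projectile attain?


H = (v0*sin(theta))^2 / (2g) = (28*sin(32°))^2 / (2*9.81) = 11.22 m

11.22 m


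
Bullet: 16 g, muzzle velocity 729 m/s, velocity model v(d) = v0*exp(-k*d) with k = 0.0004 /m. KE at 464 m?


v = v0*exp(-k*d) = 729*exp(-0.0004*464) = 605.512 m/s
E = 0.5*m*v^2 = 0.5*0.016*605.512^2 = 2933 J

2933 J


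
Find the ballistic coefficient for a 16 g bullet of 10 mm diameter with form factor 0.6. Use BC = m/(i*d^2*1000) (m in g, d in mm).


BC = m/(i*d^2*1000) = 16/(0.6 * 10^2 * 1000) = 0.0002667

0.0002667


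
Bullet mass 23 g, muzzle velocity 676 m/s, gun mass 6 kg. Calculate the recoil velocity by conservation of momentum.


v_recoil = m_p * v_p / m_gun = 0.023 * 676 / 6 = 2.591 m/s

2.591 m/s


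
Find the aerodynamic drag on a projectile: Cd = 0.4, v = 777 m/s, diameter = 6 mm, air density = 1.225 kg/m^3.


A = pi*(d/2)^2 = pi*(6/2000)^2 = 2.82743e-05 m^2
Fd = 0.5*Cd*rho*A*v^2 = 0.5*0.4*1.225*2.82743e-05*777^2 = 4.182 N

4.182 N


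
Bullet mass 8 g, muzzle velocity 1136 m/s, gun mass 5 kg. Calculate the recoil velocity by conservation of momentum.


v_recoil = m_p * v_p / m_gun = 0.008 * 1136 / 5 = 1.818 m/s

1.818 m/s


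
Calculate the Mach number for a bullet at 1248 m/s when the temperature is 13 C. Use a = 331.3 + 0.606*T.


a = 331.3 + 0.606*(13) = 339.178 m/s
M = v/a = 1248/339.178 = 3.679

3.679


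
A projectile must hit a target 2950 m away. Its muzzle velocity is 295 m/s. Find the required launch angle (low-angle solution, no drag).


sin(2*theta) = R*g/v0^2 = 2950*9.81/295^2 = 0.332542, theta = arcsin(0.332542)/2 = 9.712°

9.712 degrees


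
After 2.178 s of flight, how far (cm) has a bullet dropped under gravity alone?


drop = 0.5*g*t^2 = 0.5*9.81*2.178^2 = 23.2678 m ≈ 2327 cm

2327 cm


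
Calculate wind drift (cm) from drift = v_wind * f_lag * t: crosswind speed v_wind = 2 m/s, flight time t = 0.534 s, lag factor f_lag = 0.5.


drift = v_wind * lag * t = 2 * 0.5 * 0.534 = 0.534 m ≈ 53.4 cm

53.4 cm


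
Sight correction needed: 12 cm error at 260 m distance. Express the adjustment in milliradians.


1 mrad subtends 1 cm per 10 m of range, so adj = error_cm / (dist_m / 10) = 12 / (260/10) = 0.4615 mrad

0.4615 mrad


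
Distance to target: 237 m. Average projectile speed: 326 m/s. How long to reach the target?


t = d/v = 237/326 = 0.727 s

0.727 s


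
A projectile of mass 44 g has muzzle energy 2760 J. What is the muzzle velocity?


v = sqrt(2*E/m) = sqrt(2*2760/0.044) = 354.2 m/s

354.2 m/s


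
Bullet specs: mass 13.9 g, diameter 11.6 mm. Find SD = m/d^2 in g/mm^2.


SD = m/d^2 = 13.9/11.6^2 = 0.1033 g/mm^2

0.1033 g/mm^2


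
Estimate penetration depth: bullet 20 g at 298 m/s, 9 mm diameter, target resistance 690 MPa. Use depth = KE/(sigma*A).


A = pi*(d/2)^2 = pi*(9/2)^2 = 63.6173 mm^2
E = 0.5*m*v^2 = 0.5*0.02*298^2 = 888.04 J
depth = E/(sigma*A) = 888.04 J / (690 MPa * 63.6173 mm^2) = 888.04/(690 * 63.6173) m = 0.0202306 m ≈ 20.23 mm

20.23 mm


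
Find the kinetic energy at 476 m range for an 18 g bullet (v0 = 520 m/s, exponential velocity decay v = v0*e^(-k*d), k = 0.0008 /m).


v = v0*exp(-k*d) = 520*exp(-0.0008*476) = 355.324 m/s
E = 0.5*m*v^2 = 0.5*0.018*355.324^2 = 1136 J

1136 J


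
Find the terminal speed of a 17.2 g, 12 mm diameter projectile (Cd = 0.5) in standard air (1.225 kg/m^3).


A = pi*(d/2)^2 = pi*(12/2000)^2 = 1.13097e-04 m^2
vt = sqrt(2mg/(Cd*rho*A)) = sqrt(2*0.0172*9.81/(0.5 * 1.225 * 1.13097e-04)) = 69.8 m/s

69.8 m/s


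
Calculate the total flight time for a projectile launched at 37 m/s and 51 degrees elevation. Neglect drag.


T = 2*v0*sin(theta)/g = 2*37*sin(51°)/9.81 = 5.862 s

5.862 s


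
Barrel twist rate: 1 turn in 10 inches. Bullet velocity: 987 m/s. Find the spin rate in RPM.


twist_m = 10*0.0254 = 0.254 m
spin = v/twist = 987/0.254 = 3885.827 rev/s
RPM = spin*60 = 3885.827*60 ≈ 233150 RPM

233150 RPM


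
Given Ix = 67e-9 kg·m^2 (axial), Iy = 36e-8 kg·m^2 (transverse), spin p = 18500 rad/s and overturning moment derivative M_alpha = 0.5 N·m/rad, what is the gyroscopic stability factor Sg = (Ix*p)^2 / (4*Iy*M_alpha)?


Sg = Ix^2 * p^2 / (4 * Iy * M_alpha) = (67e-9)^2 * 18500^2 / (4 * 36e-8 * 0.5) = 2.134

2.134


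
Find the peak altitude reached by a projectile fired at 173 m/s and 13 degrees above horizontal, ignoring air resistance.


H = (v0*sin(theta))^2 / (2g) = (173*sin(13°))^2 / (2*9.81) = 77.19 m

77.19 m


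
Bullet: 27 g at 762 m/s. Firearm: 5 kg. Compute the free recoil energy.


v_r = m_p*v_p/m_gun = 0.027*762/5 = 4.1148 m/s, E_r = 0.5*m_gun*v_r^2 = 0.5*5*4.1148^2 = 42.33 J

42.33 J


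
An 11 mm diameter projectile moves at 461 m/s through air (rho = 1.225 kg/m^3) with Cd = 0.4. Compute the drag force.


A = pi*(d/2)^2 = pi*(11/2000)^2 = 9.50332e-05 m^2
Fd = 0.5*Cd*rho*A*v^2 = 0.5*0.4*1.225*9.50332e-05*461^2 = 4.948 N

4.948 N


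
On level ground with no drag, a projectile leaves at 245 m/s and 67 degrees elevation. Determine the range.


R = v0^2 * sin(2*theta) / g = 245^2 * sin(2*67°) / 9.81 = 4401 m

4401 m


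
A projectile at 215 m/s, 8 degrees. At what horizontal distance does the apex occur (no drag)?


R = v0^2*sin(2*theta)/g = 215^2*sin(2*8°)/9.81 = 1298.81 m
apex_dist = R/2 = 1298.81/2 = 649.4 m

649.4 m


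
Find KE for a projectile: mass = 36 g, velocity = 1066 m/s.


E = 0.5*m*v^2 = 0.5*0.036*1066^2 = 20454 J

20454 J


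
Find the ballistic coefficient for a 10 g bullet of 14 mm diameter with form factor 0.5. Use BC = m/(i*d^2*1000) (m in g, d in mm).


BC = m/(i*d^2*1000) = 10/(0.5 * 14^2 * 1000) = 0.000102

0.000102


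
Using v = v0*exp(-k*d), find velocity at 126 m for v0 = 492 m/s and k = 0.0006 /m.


v = v0*exp(-k*d) = 492*exp(-0.0006*126) = 456.2 m/s

456.2 m/s


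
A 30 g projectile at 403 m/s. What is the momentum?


p = m*v = 0.03*403 = 12.09 kg·m/s

12.09 kg·m/s


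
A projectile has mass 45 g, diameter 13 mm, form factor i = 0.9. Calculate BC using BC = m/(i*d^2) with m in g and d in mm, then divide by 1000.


BC = m/(i*d^2*1000) = 45/(0.9 * 13^2 * 1000) = 0.0002959

0.0002959


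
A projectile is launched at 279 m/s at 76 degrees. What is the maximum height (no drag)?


H = (v0*sin(theta))^2 / (2g) = (279*sin(76°))^2 / (2*9.81) = 3735 m

3735 m


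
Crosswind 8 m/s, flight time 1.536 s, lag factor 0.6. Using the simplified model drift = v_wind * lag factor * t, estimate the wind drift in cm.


drift = v_wind * lag * t = 8 * 0.6 * 1.536 = 7.3728 m ≈ 737.3 cm

737.3 cm


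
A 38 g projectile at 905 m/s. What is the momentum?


p = m*v = 0.038*905 = 34.39 kg·m/s

34.39 kg·m/s


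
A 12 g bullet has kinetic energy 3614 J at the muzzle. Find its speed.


v = sqrt(2*E/m) = sqrt(2*3614/0.012) = 776.1 m/s

776.1 m/s


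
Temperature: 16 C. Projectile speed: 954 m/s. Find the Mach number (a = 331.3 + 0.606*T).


a = 331.3 + 0.606*(16) = 340.996 m/s
M = v/a = 954/340.996 = 2.798

2.798


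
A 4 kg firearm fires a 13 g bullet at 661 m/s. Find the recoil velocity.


v_recoil = m_p * v_p / m_gun = 0.013 * 661 / 4 = 2.148 m/s

2.148 m/s


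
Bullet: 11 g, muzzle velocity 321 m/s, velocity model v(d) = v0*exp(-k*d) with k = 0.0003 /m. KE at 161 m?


v = v0*exp(-k*d) = 321*exp(-0.0003*161) = 305.864 m/s
E = 0.5*m*v^2 = 0.5*0.011*305.864^2 = 514.5 J

514.5 J


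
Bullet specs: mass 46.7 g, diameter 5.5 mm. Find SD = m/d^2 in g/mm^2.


SD = m/d^2 = 46.7/5.5^2 = 1.544 g/mm^2

1.544 g/mm^2


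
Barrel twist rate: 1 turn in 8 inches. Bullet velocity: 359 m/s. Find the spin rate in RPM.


twist_m = 8*0.0254 = 0.2032 m
spin = v/twist = 359/0.2032 = 1766.732 rev/s
RPM = spin*60 = 1766.732*60 ≈ 106004 RPM

106004 RPM


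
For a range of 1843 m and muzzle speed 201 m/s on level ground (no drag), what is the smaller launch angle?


sin(2*theta) = R*g/v0^2 = 1843*9.81/201^2 = 0.447509, theta = arcsin(0.447509)/2 = 13.29°

13.29 degrees


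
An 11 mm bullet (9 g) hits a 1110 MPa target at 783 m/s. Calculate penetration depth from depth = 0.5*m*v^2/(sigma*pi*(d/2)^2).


A = pi*(d/2)^2 = pi*(11/2)^2 = 95.0332 mm^2
E = 0.5*m*v^2 = 0.5*0.009*783^2 = 2758.9 J
depth = E/(sigma*A) = 2758.9 J / (1110 MPa * 95.0332 mm^2) = 2758.9/(1110 * 95.0332) m = 0.026154 m ≈ 26.15 mm

26.15 mm


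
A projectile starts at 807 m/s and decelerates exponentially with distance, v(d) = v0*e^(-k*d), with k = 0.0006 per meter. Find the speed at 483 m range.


v = v0*exp(-k*d) = 807*exp(-0.0006*483) = 604 m/s

604 m/s


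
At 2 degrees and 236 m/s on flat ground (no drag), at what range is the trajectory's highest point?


R = v0^2*sin(2*theta)/g = 236^2*sin(2*2°)/9.81 = 396.04 m
apex_dist = R/2 = 396.04/2 = 198 m

198 m


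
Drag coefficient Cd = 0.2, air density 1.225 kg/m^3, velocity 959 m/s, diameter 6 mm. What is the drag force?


A = pi*(d/2)^2 = pi*(6/2000)^2 = 2.82743e-05 m^2
Fd = 0.5*Cd*rho*A*v^2 = 0.5*0.2*1.225*2.82743e-05*959^2 = 3.185 N

3.185 N


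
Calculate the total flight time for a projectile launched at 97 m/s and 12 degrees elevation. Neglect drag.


T = 2*v0*sin(theta)/g = 2*97*sin(12°)/9.81 = 4.112 s

4.112 s


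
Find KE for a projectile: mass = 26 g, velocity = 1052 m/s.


E = 0.5*m*v^2 = 0.5*0.026*1052^2 = 14387 J

14387 J


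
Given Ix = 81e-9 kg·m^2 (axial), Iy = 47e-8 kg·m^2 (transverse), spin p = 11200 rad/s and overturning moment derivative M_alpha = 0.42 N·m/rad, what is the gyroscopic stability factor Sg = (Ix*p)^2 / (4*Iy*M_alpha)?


Sg = Ix^2 * p^2 / (4 * Iy * M_alpha) = (81e-9)^2 * 11200^2 / (4 * 47e-8 * 0.42) = 1.042

1.042


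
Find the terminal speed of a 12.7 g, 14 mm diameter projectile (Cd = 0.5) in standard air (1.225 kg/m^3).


A = pi*(d/2)^2 = pi*(14/2000)^2 = 1.53938e-04 m^2
vt = sqrt(2mg/(Cd*rho*A)) = sqrt(2*0.0127*9.81/(0.5 * 1.225 * 1.53938e-04)) = 51.41 m/s

51.41 m/s


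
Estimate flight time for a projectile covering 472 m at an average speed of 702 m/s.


t = d/v = 472/702 = 0.6724 s

0.6724 s


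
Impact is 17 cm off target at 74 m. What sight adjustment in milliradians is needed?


1 mrad subtends 1 cm per 10 m of range, so adj = error_cm / (dist_m / 10) = 17 / (74/10) = 2.297 mrad

2.297 mrad


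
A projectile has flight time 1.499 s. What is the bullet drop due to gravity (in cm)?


drop = 0.5*g*t^2 = 0.5*9.81*1.499^2 = 11.0215 m ≈ 1102 cm

1102 cm


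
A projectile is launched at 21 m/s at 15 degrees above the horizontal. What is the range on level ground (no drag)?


R = v0^2 * sin(2*theta) / g = 21^2 * sin(2*15°) / 9.81 = 22.48 m

22.48 m


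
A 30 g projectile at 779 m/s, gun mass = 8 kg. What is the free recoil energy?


v_r = m_p*v_p/m_gun = 0.03*779/8 = 2.92125 m/s, E_r = 0.5*m_gun*v_r^2 = 0.5*8*2.92125^2 = 34.13 J

34.13 J


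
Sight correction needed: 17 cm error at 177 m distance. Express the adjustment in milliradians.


1 mrad subtends 1 cm per 10 m of range, so adj = error_cm / (dist_m / 10) = 17 / (177/10) = 0.9605 mrad

0.9605 mrad


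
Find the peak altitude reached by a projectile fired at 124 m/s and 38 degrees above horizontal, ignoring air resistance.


H = (v0*sin(theta))^2 / (2g) = (124*sin(38°))^2 / (2*9.81) = 297 m

297 m


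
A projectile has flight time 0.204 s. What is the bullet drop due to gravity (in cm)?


drop = 0.5*g*t^2 = 0.5*9.81*0.204^2 = 0.204126 m ≈ 20.41 cm

20.41 cm


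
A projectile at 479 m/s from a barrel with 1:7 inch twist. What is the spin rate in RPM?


twist_m = 7*0.0254 = 0.1778 m
spin = v/twist = 479/0.1778 = 2694.038 rev/s
RPM = spin*60 = 2694.038*60 ≈ 161642 RPM

161642 RPM


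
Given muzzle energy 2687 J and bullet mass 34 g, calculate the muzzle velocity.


v = sqrt(2*E/m) = sqrt(2*2687/0.034) = 397.6 m/s

397.6 m/s


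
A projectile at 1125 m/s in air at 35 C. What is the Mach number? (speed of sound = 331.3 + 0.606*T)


a = 331.3 + 0.606*(35) = 352.51 m/s
M = v/a = 1125/352.51 = 3.191

3.191


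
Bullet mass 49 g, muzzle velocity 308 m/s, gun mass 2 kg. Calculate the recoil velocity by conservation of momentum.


v_recoil = m_p * v_p / m_gun = 0.049 * 308 / 2 = 7.546 m/s

7.546 m/s


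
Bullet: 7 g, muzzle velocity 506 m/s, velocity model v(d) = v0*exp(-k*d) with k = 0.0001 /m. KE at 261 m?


v = v0*exp(-k*d) = 506*exp(-0.0001*261) = 492.964 m/s
E = 0.5*m*v^2 = 0.5*0.007*492.964^2 = 850.5 J

850.5 J


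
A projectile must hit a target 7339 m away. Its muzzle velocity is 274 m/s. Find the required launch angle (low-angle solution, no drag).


sin(2*theta) = R*g/v0^2 = 7339*9.81/274^2 = 0.958969, theta = arcsin(0.958969)/2 = 36.77°

36.77 degrees


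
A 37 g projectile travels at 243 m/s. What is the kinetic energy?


E = 0.5*m*v^2 = 0.5*0.037*243^2 = 1092 J

1092 J


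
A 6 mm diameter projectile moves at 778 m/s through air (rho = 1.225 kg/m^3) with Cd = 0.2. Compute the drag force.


A = pi*(d/2)^2 = pi*(6/2000)^2 = 2.82743e-05 m^2
Fd = 0.5*Cd*rho*A*v^2 = 0.5*0.2*1.225*2.82743e-05*778^2 = 2.096 N

2.096 N


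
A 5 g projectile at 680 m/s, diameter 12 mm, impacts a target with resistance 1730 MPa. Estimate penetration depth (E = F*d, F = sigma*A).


A = pi*(d/2)^2 = pi*(12/2)^2 = 113.097 mm^2
E = 0.5*m*v^2 = 0.5*0.005*680^2 = 1156 J
depth = E/(sigma*A) = 1156 J / (1730 MPa * 113.097 mm^2) = 1156/(1730 * 113.097) m = 0.00590826 m ≈ 5.908 mm

5.908 mm


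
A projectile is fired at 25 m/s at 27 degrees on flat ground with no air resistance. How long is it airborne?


T = 2*v0*sin(theta)/g = 2*25*sin(27°)/9.81 = 2.314 s

2.314 s


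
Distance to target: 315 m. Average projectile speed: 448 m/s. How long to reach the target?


t = d/v = 315/448 = 0.7031 s

0.7031 s


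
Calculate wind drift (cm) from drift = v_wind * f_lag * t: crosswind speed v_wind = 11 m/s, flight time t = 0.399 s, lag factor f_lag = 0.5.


drift = v_wind * lag * t = 11 * 0.5 * 0.399 = 2.1945 m ≈ 219.5 cm

219.5 cm


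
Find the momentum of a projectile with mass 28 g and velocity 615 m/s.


p = m*v = 0.028*615 = 17.22 kg·m/s

17.22 kg·m/s


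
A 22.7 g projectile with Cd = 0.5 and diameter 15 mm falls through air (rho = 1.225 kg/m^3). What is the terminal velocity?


A = pi*(d/2)^2 = pi*(15/2000)^2 = 1.76715e-04 m^2
vt = sqrt(2mg/(Cd*rho*A)) = sqrt(2*0.0227*9.81/(0.5 * 1.225 * 1.76715e-04)) = 64.15 m/s

64.15 m/s


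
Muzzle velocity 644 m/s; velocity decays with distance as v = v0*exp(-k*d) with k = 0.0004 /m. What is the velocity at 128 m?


v = v0*exp(-k*d) = 644*exp(-0.0004*128) = 611.9 m/s

611.9 m/s


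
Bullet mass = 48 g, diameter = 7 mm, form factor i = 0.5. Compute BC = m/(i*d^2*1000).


BC = m/(i*d^2*1000) = 48/(0.5 * 7^2 * 1000) = 0.001959

0.001959


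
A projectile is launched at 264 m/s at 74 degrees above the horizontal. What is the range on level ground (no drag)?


R = v0^2 * sin(2*theta) / g = 264^2 * sin(2*74°) / 9.81 = 3765 m

3765 m
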